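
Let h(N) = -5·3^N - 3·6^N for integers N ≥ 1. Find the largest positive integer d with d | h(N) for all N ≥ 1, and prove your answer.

Computing the first values: h(1) = -33 and h(2) = -153; gcd(-33, -153) = 3, so d ≤ 3.
We prove 3 | -5·3^N - 3·6^N for all N ≥ 1 by induction on N.
For the base case N = 1: h(1) = -33 = 3·(-11), so 3 | h(1).
Suppose the result is true for N = p, i.e. 3 | h(p). Then
h(p+1) − 6·h(p) = (-5·3^(p+1) - 3·6^(p+1)) − 6·(-5·3^p - 3·6^p) = (-5)·3^p·(3 − 6) = (15)·3^p. Since 3 | h(p) by the inductive hypothesis, 3 | 6·h(p); and 3 | 15 since 15 = 3·5. Therefore 3 | h(p+1).
Hence, by induction on N, the claim holds for every N ≥ 1.
Therefore the largest such d is 3.

d = 3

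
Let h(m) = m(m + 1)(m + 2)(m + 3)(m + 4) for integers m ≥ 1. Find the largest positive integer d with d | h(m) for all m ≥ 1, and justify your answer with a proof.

d = 120

Computing the first values: h(1) = 120 and h(2) = 720; gcd(120, 720) = 120, so d ≤ 120.
We prove 120 | m(m + 1)(m + 2)(m + 3)(m + 4) for all m ≥ 1 by induction on m.
When m = 1: h(1) = 120 = 120·(1), so 120 | h(1).
Suppose the result is true for m = j, i.e. 120 | h(j). Then
h(j+1) − h(j) = (j+1)·(j+2)·(j+3)·(j+4)·(j+5) − j·(j+1)·(j+2)·(j+3)·(j+4) = (j+1)·(j+2)·(j+3)·(j+4)·[(j+5) − j] = 5·(j+1)·(j+2)·(j+3)·(j+4). The product of 4 consecutive integers is divisible by (4)! = 24, so h(j+1) − h(j) is divisible by 5·24 = 120. By the inductive hypothesis 120 | h(j), hence 120 | h(j+1).
Hence, by induction on m, the claim holds for every m ≥ 1.
Therefore the largest such d is 120.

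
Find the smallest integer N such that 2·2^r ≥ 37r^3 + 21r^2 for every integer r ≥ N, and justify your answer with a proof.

At r = 16: 131072 < 156928, so the inequality fails and N ≥ 17. We prove 2·2^r ≥ 37r^3 + 21r^2 for all r ≥ 17.
When r = 17: 2·2^r = 262144 and 37r^3 + 21r^2 = 187850, so 262144 ≥ 187850.
For the inductive step, assume it holds for an arbitrary k ≥ 17, so 2·2^k ≥ 37k^3 + 21k^2.
Then 2·2^(k + 1) = 2·(2·2^k) ≥ 2·(37k^3 + 21k^2).
Also, for k ≥ 17 we have 2·(37k^3 + 21k^2) ≥ 37(k+1)^3 + 21(k+1)^2, since 2·(37k^3 + 21k^2) − (37(k+1)^3 + 21(k+1)^2) = 37k^3 - 90k^2 - 153k - 58, which is nonnegative for all k ≥ 17.
Combining, 2·2^(k + 1) ≥ 37(k+1)^3 + 21(k+1)^2.
Hence, by induction on r, the claim holds for every r ≥ 17.
Hence the smallest such N is 17.

N = 17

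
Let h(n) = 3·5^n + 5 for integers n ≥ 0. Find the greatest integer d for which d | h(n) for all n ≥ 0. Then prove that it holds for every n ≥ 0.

Computing the first values: h(0) = 8 and h(1) = 20; gcd(8, 20) = 4, so d ≤ 4.
We prove 4 | 3·5^n + 5 for all n ≥ 0 by induction on n.
Base step (n = 0): h(0) = 8 = 4·(2), so 4 | h(0).
Suppose the result is true for n = r, i.e. 4 | h(r). Then
h(r+1) = 3·5^(r+1) + 5 = 5·(3·5^r + 5) - 20 = 5·h(r) - 20. The first term is divisible by 4 by the inductive hypothesis, and -20 is divisible by 4. Hence 4 | h(r+1).
This completes the induction.
Therefore the largest such d is 4.

d = 4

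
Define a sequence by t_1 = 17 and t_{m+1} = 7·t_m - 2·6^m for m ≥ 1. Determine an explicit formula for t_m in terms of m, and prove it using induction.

Computing the first terms: t_1 = 17, t_2 = 107, t_3 = 677. This suggests t_m = 2·6^m + 5·7^(m - 1).
Base step (m = 1): the formula gives 17 = 17 = t_1.
For the inductive step, assume it holds for an arbitrary r ≥ 1, so t_r = 2·6^r + 5·7^(r - 1).
Then t_{r+1} = 7·t_r - 2·6^r = 7·(2·6^r + 5·7^(r - 1)) - 2·6^r = 2·6^(r + 1) + 5·7^r = 2·6^(r+1) + 5·7^((r+1) - 1),
which is the claimed formula at m = r+1.
This completes the induction.

t_m = 2·6^m + 5·7^(m - 1)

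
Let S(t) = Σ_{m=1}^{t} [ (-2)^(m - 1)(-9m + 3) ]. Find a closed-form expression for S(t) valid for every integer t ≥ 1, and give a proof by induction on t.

S(t) = 3(-2)^t·t

We claim S(t) = 3(-2)^t·t for all t ≥ 1.
When t = 1: S(1) = -6, and the closed form gives -6. They agree.
Inductive step: assume the claim holds for t = m, so S(m) = 3(-2)^m·m.
Then S(m+1) = S(m) + ((-2)^m(-9m - 6)) = (3(-2)^m·m) + ((-2)^m(-9m - 6)).
Simplifying, S(m+1) = (-2)^(m + 1)(3m + 3) = 3(-2)^(m+1)·(m+1),
which is the closed form with t = m+1.
By induction, the statement is established for all t ≥ 1.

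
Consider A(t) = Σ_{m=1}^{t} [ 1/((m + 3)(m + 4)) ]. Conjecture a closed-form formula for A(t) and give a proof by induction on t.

A(t) = t/(4(t + 4))

We claim A(t) = t/(4(t + 4)) for all t ≥ 1.
Base case (t = 1): A(1) = 1/20, and the closed form gives 1/20. They agree.
Inductive step: assume the claim holds for t = m, so A(m) = m/(4(m + 4)).
Then A(m+1) = A(m) + (1/((m + 4)(m + 5))) = (m/(4(m + 4))) + (1/((m + 4)(m + 5))).
Simplifying, A(m+1) = (m + 1)/(4(m + 5)) = (m+1)/(4((m+1) + 4)),
which is the closed form with t = m+1.
By the principle of mathematical induction, the result holds for all t ≥ 1.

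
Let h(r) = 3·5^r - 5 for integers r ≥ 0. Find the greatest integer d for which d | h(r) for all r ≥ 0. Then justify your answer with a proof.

d = 2

Computing the first values: h(0) = -2 and h(1) = 10; gcd(-2, 10) = 2, so d ≤ 2.
We prove 2 | 3·5^r - 5 for all r ≥ 0 by induction on r.
Base step (r = 0): h(0) = -2 = 2·(-1), so 2 | h(0).
Suppose the result is true for r = k, i.e. 2 | h(k). Then
h(k+1) = 3·5^(k+1) - 5 = 5·(3·5^k - 5) + 20 = 5·h(k) + 20. The first term is divisible by 2 by the inductive hypothesis, and 20 is divisible by 2. Hence 2 | h(k+1).
Hence, by induction on r, the claim holds for every r ≥ 0.
Therefore the largest such d is 2.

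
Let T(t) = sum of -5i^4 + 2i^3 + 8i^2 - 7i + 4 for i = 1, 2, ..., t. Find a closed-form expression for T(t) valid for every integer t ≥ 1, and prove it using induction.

We claim T(t) = -t(t^4 + 2t^3 - 2t^2 - t - 2) for all t ≥ 1.
Base case (t = 1): T(1) = 2, and the closed form gives 2. They agree.
Inductive step: assume the claim holds for t = i, so T(i) = i(-i^4 - 2i^3 + 2i^2 + i + 2).
Then T(i+1) = T(i) + (-5i^4 - 18i^3 - 16i^2 - 5i + 2) = (i(-i^4 - 2i^3 + 2i^2 + i + 2)) + (-5i^4 - 18i^3 - 16i^2 - 5i + 2).
Simplifying, T(i+1) = -(i + 1)(i^4 + 6i^3 + 10i^2 + 5i - 2) = -(i+1)((i+1)^4 + 2(i+1)^3 - 2(i+1)^2 - (i+1) - 2),
which is the closed form with t = i+1.
By induction, the statement is established for all t ≥ 1.

T(t) = -t(t^4 + 2t^3 - 2t^2 - t - 2)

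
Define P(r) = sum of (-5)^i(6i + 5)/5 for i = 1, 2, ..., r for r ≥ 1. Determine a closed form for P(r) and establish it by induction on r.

P(r) = (-5)^r(r + 1) - 1

We claim P(r) = (-5)^r(r + 1) - 1 for all r ≥ 1.
Base step (r = 1): P(1) = -11, and the closed form gives -11. They agree.
Suppose the result is true for r = i, so P(i) = (-5)^i(i + 1) - 1.
Then P(i+1) = P(i) + ((-5)^i(-6i - 11)) = ((-5)^i(i + 1) - 1) + ((-5)^i(-6i - 11)).
Simplifying, P(i+1) = -5(-5)^i·i - 10(-5)^i - 1 = (-5)^(i+1)((i+1) + 1) - 1,
which is the closed form with r = i+1.
Hence, by induction on r, the claim holds for every r ≥ 1.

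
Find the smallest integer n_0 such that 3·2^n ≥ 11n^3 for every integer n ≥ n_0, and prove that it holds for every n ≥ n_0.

At n = 12: 12288 < 19008, so the inequality fails and n_0 ≥ 13. We prove 3·2^n ≥ 11n^3 for all n ≥ 13.
Base step (n = 13): 3·2^n = 24576 and 11n^3 = 24167, so 24576 ≥ 24167.
Suppose the result is true for n = m, so 3·2^m ≥ 11m^3.
Then 3·2^(m + 1) = 2·(3·2^m) ≥ 2·(11m^3).
Also, for m ≥ 13 we have 2·(11m^3) ≥ 11(m+1)^3, since 2 ≥ (1 + 1/m)^3 for all m ≥ 13.
Combining, 3·2^(m + 1) ≥ 11(m+1)^3.
This completes the induction.
Hence the smallest such n_0 is 13.

n_0 = 13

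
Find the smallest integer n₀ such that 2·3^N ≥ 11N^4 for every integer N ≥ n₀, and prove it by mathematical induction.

n₀ = 10

At N = 9: 39366 < 72171, so the inequality fails and n₀ ≥ 10. We prove 2·3^N ≥ 11N^4 for all N ≥ 10.
When N = 10: 2·3^N = 118098 and 11N^4 = 110000, so 118098 ≥ 110000.
Inductive step: suppose the statement holds for some k ≥ 10, so 2·3^k ≥ 11k^4.
Then 2·3^(k + 1) = 3·(2·3^k) ≥ 3·(11k^4).
Also, for k ≥ 10 we have 3·(11k^4) ≥ 11(k+1)^4, since 3 ≥ (1 + 1/k)^4 for all k ≥ 10.
Combining, 2·3^(k + 1) ≥ 11(k+1)^4.
Hence, by induction on N, the claim holds for every N ≥ 10.
Hence the smallest such n₀ is 10.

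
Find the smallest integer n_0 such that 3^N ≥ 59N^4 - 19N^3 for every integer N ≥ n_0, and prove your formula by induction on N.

At N = 13: 1594323 < 1643356, so the inequality fails and n_0 ≥ 14. We prove 3^N ≥ 59N^4 - 19N^3 for all N ≥ 14.
Base step (N = 14): 3^N = 4782969 and 59N^4 - 19N^3 = 2214408, so 4782969 ≥ 2214408.
Inductive step: assume the claim holds for N = i, so 3^i ≥ 59i^4 - 19i^3.
Then 3^(i + 1) = 3·(3^i) ≥ 3·(59i^4 - 19i^3).
Also, for i ≥ 14 we have 3·(59i^4 - 19i^3) ≥ 59(i+1)^4 - 19(i+1)^3, since 3·(59i^4 - 19i^3) − (59(i+1)^4 - 19(i+1)^3) = 118i^4 - 274i^3 - 297i^2 - 179i - 40, which is nonnegative for all i ≥ 14.
Combining, 3^(i + 1) ≥ 59(i+1)^4 - 19(i+1)^3.
By the principle of mathematical induction, the result holds for all N ≥ 14.
Hence the smallest such n_0 is 14.

n_0 = 14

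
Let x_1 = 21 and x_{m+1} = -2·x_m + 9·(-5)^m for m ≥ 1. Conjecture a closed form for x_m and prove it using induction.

Computing the first terms: x_1 = 21, x_2 = -87, x_3 = 399. This suggests x_m = -3(-2)^m - 3(-5)^m.
Base case (m = 1): the formula gives 21 = 21 = x_1.
Suppose the result is true for m = i, so x_i = -3(-2)^i - 3(-5)^i.
Then x_{i+1} = -2·x_i + 9·(-5)^i = -2·(-3(-2)^i - 3(-5)^i) + 9·(-5)^i = -3(-2)^(i + 1) - 3(-5)^(i + 1),
which is the claimed formula at m = i+1.
By induction, the statement is established for all m ≥ 1.

x_m = -3(-2)^m - 3(-5)^m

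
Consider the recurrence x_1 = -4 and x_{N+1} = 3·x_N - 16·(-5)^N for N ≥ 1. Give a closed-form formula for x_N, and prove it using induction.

x_N = 2(-5)^N + 2·3^N

Computing the first terms: x_1 = -4, x_2 = 68, x_3 = -196. This suggests x_N = 2(-5)^N + 2·3^N.
Base step (N = 1): the formula gives -4 = -4 = x_1.
For the inductive step, assume it holds for an arbitrary m ≥ 1, so x_m = 2(-5)^m + 2·3^m.
Then x_{m+1} = 3·x_m - 16·(-5)^m = 3·(2(-5)^m + 2·3^m) - 16·(-5)^m = 2(-5)^(m + 1) + 2·3^(m + 1),
which is the claimed formula at N = m+1.
By induction, the statement is established for all N ≥ 1.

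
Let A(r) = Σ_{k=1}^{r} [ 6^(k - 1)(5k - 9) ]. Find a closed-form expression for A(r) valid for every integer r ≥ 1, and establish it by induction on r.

A(r) = 6^r(r - 2) + 2

We claim A(r) = 6^r(r - 2) + 2 for all r ≥ 1.
When r = 1: A(1) = -4, and the closed form gives -4. They agree.
For the inductive step, assume it holds for an arbitrary k ≥ 1, so A(k) = 6^k(k - 2) + 2.
Then A(k+1) = A(k) + (6^k(5k - 4)) = (6^k(k - 2) + 2) + (6^k(5k - 4)).
Simplifying, A(k+1) = 6·6^k·k - 6·6^k + 2 = 6^(k+1)((k+1) - 2) + 2,
which is the closed form with r = k+1.
By the principle of mathematical induction, the result holds for all r ≥ 1.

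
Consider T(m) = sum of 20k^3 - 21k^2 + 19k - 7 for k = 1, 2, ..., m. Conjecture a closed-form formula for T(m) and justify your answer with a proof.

T(m) = m(5m^3 + 3m^2 + 4m - 1)

We claim T(m) = m(5m^3 + 3m^2 + 4m - 1) for all m ≥ 1.
Base case (m = 1): T(1) = 11, and the closed form gives 11. They agree.
Inductive step: assume the claim holds for m = k, so T(k) = k(5k^3 + 3k^2 + 4k - 1).
Then T(k+1) = T(k) + (20k^3 + 39k^2 + 37k + 11) = (k(5k^3 + 3k^2 + 4k - 1)) + (20k^3 + 39k^2 + 37k + 11).
Simplifying, T(k+1) = (k + 1)(5k^3 + 18k^2 + 25k + 11) = (k+1)(5(k+1)^3 + 3(k+1)^2 + 4(k+1) - 1),
which is the closed form with m = k+1.
This completes the induction.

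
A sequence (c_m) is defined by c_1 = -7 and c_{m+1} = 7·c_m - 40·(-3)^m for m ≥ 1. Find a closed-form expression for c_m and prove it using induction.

c_m = 4(-3)^m + 5·7^(m - 1)

Computing the first terms: c_1 = -7, c_2 = 71, c_3 = 137. This suggests c_m = 4(-3)^m + 5·7^(m - 1).
Base step (m = 1): the formula gives -7 = -7 = c_1.
Inductive step: assume the claim holds for m = p, so c_p = 4(-3)^p + 5·7^(p - 1).
Then c_{p+1} = 7·c_p - 40·(-3)^p = 7·(4(-3)^p + 5·7^(p - 1)) - 40·(-3)^p = 4(-3)^(p + 1) + 5·7^p = 4(-3)^(p+1) + 5·7^((p+1) - 1),
which is the claimed formula at m = p+1.
Hence, by induction on m, the claim holds for every m ≥ 1.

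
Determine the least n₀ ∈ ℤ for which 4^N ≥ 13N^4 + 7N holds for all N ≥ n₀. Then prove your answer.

At N = 7: 16384 < 31262, so the inequality fails and n₀ ≥ 8. We prove 4^N ≥ 13N^4 + 7N for all N ≥ 8.
For the base case N = 8: 4^N = 65536 and 13N^4 + 7N = 53304, so 65536 ≥ 53304.
Inductive step: suppose the statement holds for some j ≥ 8, so 4^j ≥ 13j^4 + 7j.
Then 4^(j + 1) = 4·(4^j) ≥ 4·(13j^4 + 7j).
Also, for j ≥ 8 we have 4·(13j^4 + 7j) ≥ 13(j+1)^4 + 7(j+1), since 4·(13j^4 + 7j) − (13(j+1)^4 + 7(j+1)) = 39j^4 - 52j^3 - 78j^2 - 31j - 20, which is nonnegative for all j ≥ 8.
Combining, 4^(j + 1) ≥ 13(j+1)^4 + 7(j+1).
By induction, the statement is established for all N ≥ 8.
Hence the smallest such n₀ is 8.

n₀ = 8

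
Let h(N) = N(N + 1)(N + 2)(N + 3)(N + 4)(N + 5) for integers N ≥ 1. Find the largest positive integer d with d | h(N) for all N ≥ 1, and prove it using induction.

Computing the first values: h(1) = 720 and h(2) = 5040; gcd(720, 5040) = 720, so d ≤ 720.
We prove 720 | N(N + 1)(N + 2)(N + 3)(N + 4)(N + 5) for all N ≥ 1 by induction on N.
For the base case N = 1: h(1) = 720 = 720·(1), so 720 | h(1).
Inductive step: assume the claim holds for N = k, i.e. 720 | h(k). Then
h(k+1) − h(k) = (k+1)·(k+2)·(k+3)·(k+4)·(k+5)·(k+6) − k·(k+1)·(k+2)·(k+3)·(k+4)·(k+5) = (k+1)·(k+2)·(k+3)·(k+4)·(k+5)·[(k+6) − k] = 6·(k+1)·(k+2)·(k+3)·(k+4)·(k+5). The product of 5 consecutive integers is divisible by (5)! = 120, so h(k+1) − h(k) is divisible by 6·120 = 720. By the inductive hypothesis 720 | h(k), hence 720 | h(k+1).
Hence, by induction on N, the claim holds for every N ≥ 1.
Therefore the largest such d is 720.

d = 720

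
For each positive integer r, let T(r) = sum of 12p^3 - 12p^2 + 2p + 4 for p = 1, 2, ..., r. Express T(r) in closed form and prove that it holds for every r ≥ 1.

T(r) = r(3r^3 + 2r^2 - 2r + 3)

We claim T(r) = r(3r^3 + 2r^2 - 2r + 3) for all r ≥ 1.
For the base case r = 1: T(1) = 6, and the closed form gives 6. They agree.
For the inductive step, assume it holds for an arbitrary p ≥ 1, so T(p) = p(3p^3 + 2p^2 - 2p + 3).
Then T(p+1) = T(p) + (12p^3 + 24p^2 + 14p + 6) = (p(3p^3 + 2p^2 - 2p + 3)) + (12p^3 + 24p^2 + 14p + 6).
Simplifying, T(p+1) = (p + 1)(3p^3 + 11p^2 + 11p + 6) = (p+1)(3(p+1)^3 + 2(p+1)^2 - 2(p+1) + 3),
which is the closed form with r = p+1.
This completes the induction.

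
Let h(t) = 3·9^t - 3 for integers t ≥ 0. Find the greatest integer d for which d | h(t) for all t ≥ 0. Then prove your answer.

d = 24

Computing the first values: h(0) = 0 and h(1) = 24; gcd(0, 24) = 24, so d ≤ 24.
We prove 24 | 3·9^t - 3 for all t ≥ 0 by induction on t.
When t = 0: h(0) = 0 = 24·(0), so 24 | h(0).
Suppose the result is true for t = p, i.e. 24 | h(p). Then
h(p+1) = 3·9^(p+1) - 3 = 9·(3·9^p - 3) + 24 = 9·h(p) + 24. The first term is divisible by 24 by the inductive hypothesis, and 24 is divisible by 24. Hence 24 | h(p+1).
This completes the induction.
Therefore the largest such d is 24.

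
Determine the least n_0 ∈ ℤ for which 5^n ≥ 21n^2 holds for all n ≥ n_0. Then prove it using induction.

At n = 3: 125 < 189, so the inequality fails and n_0 ≥ 4. We prove 5^n ≥ 21n^2 for all n ≥ 4.
Base case (n = 4): 5^n = 625 and 21n^2 = 336, so 625 ≥ 336.
Inductive step: suppose the statement holds for some r ≥ 4, so 5^r ≥ 21r^2.
Then 5^(r + 1) = 5·(5^r) ≥ 5·(21r^2).
Also, for r ≥ 4 we have 5·(21r^2) ≥ 21(r+1)^2, since 5 ≥ (1 + 1/r)^2 for all r ≥ 4.
Combining, 5^(r + 1) ≥ 21(r+1)^2.
This completes the induction.
Hence the smallest such n_0 is 4.

n_0 = 4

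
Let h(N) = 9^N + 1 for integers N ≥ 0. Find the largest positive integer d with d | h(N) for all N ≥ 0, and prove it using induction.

Computing the first values: h(0) = 2 and h(1) = 10; gcd(2, 10) = 2, so d ≤ 2.
We prove 2 | 9^N + 1 for all N ≥ 0 by induction on N.
When N = 0: h(0) = 2 = 2·(1), so 2 | h(0).
Suppose the result is true for N = r, i.e. 2 | h(r). Then
h(r+1) = 9^(r+1) + 1 = 9·(9^r + 1) - 8 = 9·h(r) - 8. The first term is divisible by 2 by the inductive hypothesis, and -8 is divisible by 2. Hence 2 | h(r+1).
By the principle of mathematical induction, the result holds for all N ≥ 0.
Therefore the largest such d is 2.

d = 2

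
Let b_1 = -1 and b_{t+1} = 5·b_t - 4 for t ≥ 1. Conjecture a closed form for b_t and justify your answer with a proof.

Computing the first terms: b_1 = -1, b_2 = -9, b_3 = -49. This suggests b_t = -2·5^(t - 1) + 1.
Base step (t = 1): the formula gives -1 = -1 = b_1.
Suppose the result is true for t = m, so b_m = -2·5^(m - 1) + 1.
Then b_{m+1} = 5·b_m - 4 = 5·(-2·5^(m - 1) + 1) - 4 = -2·5^m + 1 = -2·5^((m+1) - 1) + 1,
which is the claimed formula at t = m+1.
This completes the induction.

b_t = -2·5^(t - 1) + 1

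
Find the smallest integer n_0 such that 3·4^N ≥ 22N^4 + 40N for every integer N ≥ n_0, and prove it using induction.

At N = 7: 49152 < 53102, so the inequality fails and n_0 ≥ 8. We prove 3·4^N ≥ 22N^4 + 40N for all N ≥ 8.
When N = 8: 3·4^N = 196608 and 22N^4 + 40N = 90432, so 196608 ≥ 90432.
For the inductive step, assume it holds for an arbitrary k ≥ 8, so 3·4^k ≥ 22k^4 + 40k.
Then 3·4^(k + 1) = 4·(3·4^k) ≥ 4·(22k^4 + 40k).
Also, for k ≥ 8 we have 4·(22k^4 + 40k) ≥ 22(k+1)^4 + 40(k+1), since 4·(22k^4 + 40k) − (22(k+1)^4 + 40(k+1)) = 66k^4 - 88k^3 - 132k^2 + 32k - 62, which is nonnegative for all k ≥ 8.
Combining, 3·4^(k + 1) ≥ 22(k+1)^4 + 40(k+1).
By induction, the statement is established for all N ≥ 8.
Hence the smallest such n_0 is 8.

n_0 = 8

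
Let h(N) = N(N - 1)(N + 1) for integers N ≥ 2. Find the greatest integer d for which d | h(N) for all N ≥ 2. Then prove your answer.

Computing the first values: h(2) = 6 and h(3) = 24; gcd(6, 24) = 6, so d ≤ 6.
We prove 6 | N(N - 1)(N + 1) for all N ≥ 2 by induction on N.
Base step (N = 2): h(2) = 6 = 6·(1), so 6 | h(2).
Inductive step: assume the claim holds for N = j, i.e. 6 | h(j). Then
h(j+1) − h(j) = j·(j+1)·(j+2) − (j-1)·j·(j+1) = j·(j+1)·[(j+2) − (j-1)] = 3·j·(j+1). The product of 2 consecutive integers is divisible by (2)! = 2, so h(j+1) − h(j) is divisible by 3·2 = 6. By the inductive hypothesis 6 | h(j), hence 6 | h(j+1).
By the principle of mathematical induction, the result holds for all N ≥ 2.
Therefore the largest such d is 6.

d = 6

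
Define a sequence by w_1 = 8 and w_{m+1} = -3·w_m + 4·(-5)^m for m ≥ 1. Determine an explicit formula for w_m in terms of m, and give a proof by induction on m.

w_m = -2(-3)^(m - 1) - 2(-5)^m

Computing the first terms: w_1 = 8, w_2 = -44, w_3 = 232. This suggests w_m = -2(-3)^(m - 1) - 2(-5)^m.
When m = 1: the formula gives 8 = 8 = w_1.
Inductive step: assume the claim holds for m = k, so w_k = -2(-3)^(k - 1) - 2(-5)^k.
Then w_{k+1} = -3·w_k + 4·(-5)^k = -3·(-2(-3)^(k - 1) - 2(-5)^k) + 4·(-5)^k = -2(-3)^k - 2(-5)^(k + 1) = -2(-3)^((k+1) - 1) - 2(-5)^(k+1),
which is the claimed formula at m = k+1.
This completes the induction.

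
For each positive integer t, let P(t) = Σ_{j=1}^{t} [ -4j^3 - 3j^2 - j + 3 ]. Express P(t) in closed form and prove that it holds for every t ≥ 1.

We claim P(t) = -t(t^3 + 3t^2 + 3t - 2) for all t ≥ 1.
When t = 1: P(1) = -5, and the closed form gives -5. They agree.
Inductive step: suppose the statement holds for some j ≥ 1, so P(j) = j(-j^3 - 3j^2 - 3j + 2).
Then P(j+1) = P(j) + (-j - 4(j + 1)^3 - 3(j + 1)^2 + 2) = (j(-j^3 - 3j^2 - 3j + 2)) + (-j - 4(j + 1)^3 - 3(j + 1)^2 + 2).
Simplifying, P(j+1) = -(j + 1)(j^3 + 6j^2 + 12j + 5) = -(j+1)((j+1)^3 + 3(j+1)^2 + 3(j+1) - 2),
which is the closed form with t = j+1.
By induction, the statement is established for all t ≥ 1.

P(t) = -t(t^3 + 3t^2 + 3t - 2)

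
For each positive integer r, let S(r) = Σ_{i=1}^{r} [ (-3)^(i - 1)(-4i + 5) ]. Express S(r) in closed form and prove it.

S(r) = (-3)^r(r - 1) + 1

We claim S(r) = (-3)^r(r - 1) + 1 for all r ≥ 1.
Base case (r = 1): S(1) = 1, and the closed form gives 1. They agree.
Inductive step: suppose the statement holds for some i ≥ 1, so S(i) = (-3)^i(i - 1) + 1.
Then S(i+1) = S(i) + ((-3)^i(-4i + 1)) = ((-3)^i(i - 1) + 1) + ((-3)^i(-4i + 1)).
Simplifying, S(i+1) = (-3)^(i + 1)i + 1 = (-3)^(i+1)((i+1) - 1) + 1,
which is the closed form with r = i+1.
Hence, by induction on r, the claim holds for every r ≥ 1.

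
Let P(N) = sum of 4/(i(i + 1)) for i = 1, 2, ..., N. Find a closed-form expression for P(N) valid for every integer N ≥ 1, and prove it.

We claim P(N) = 4N/(N + 1) for all N ≥ 1.
When N = 1: P(1) = 2, and the closed form gives 2. They agree.
Suppose the result is true for N = i, so P(i) = 4i/(i + 1).
Then P(i+1) = P(i) + (4/((i + 1)(i + 2))) = (4i/(i + 1)) + (4/((i + 1)(i + 2))).
Simplifying, P(i+1) = 4(i + 1)/(i + 2) = 4(i+1)/((i+1) + 1),
which is the closed form with N = i+1.
Hence, by induction on N, the claim holds for every N ≥ 1.

P(N) = 4N/(N + 1)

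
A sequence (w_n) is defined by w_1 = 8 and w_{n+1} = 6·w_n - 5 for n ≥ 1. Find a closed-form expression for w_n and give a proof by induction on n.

w_n = 7·6^(n - 1) + 1

Computing the first terms: w_1 = 8, w_2 = 43, w_3 = 253. This suggests w_n = 7·6^(n - 1) + 1.
For the base case n = 1: the formula gives 8 = 8 = w_1.
Inductive step: suppose the statement holds for some j ≥ 1, so w_j = 7·6^(j - 1) + 1.
Then w_{j+1} = 6·w_j - 5 = 6·(7·6^(j - 1) + 1) - 5 = 7·6^j + 1 = 7·6^((j+1) - 1) + 1,
which is the claimed formula at n = j+1.
By the principle of mathematical induction, the result holds for all n ≥ 1.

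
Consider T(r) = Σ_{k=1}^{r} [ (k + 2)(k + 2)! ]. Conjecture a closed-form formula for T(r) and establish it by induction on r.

T(r) = (r + 3)! - 6

We claim T(r) = (r + 3)! - 6 for all r ≥ 1.
For the base case r = 1: T(1) = 18, and the closed form gives 18. They agree.
For the inductive step, assume it holds for an arbitrary k ≥ 1, so T(k) = (k + 3)! - 6.
Then T(k+1) = T(k) + ((k + 3)(k + 3)!) = ((k + 3)! - 6) + ((k + 3)(k + 3)!).
Simplifying, T(k+1) = ((k+1) + 3)! - 6,
which is the closed form with r = k+1.
By induction, the statement is established for all r ≥ 1.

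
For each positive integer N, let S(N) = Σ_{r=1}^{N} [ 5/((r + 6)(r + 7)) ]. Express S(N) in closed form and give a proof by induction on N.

We claim S(N) = 5N/(7(N + 7)) for all N ≥ 1.
Base step (N = 1): S(1) = 5/56, and the closed form gives 5/56. They agree.
Inductive step: assume the claim holds for N = r, so S(r) = 5r/(7(r + 7)).
Then S(r+1) = S(r) + (5/((r + 7)(r + 8))) = (5r/(7(r + 7))) + (5/((r + 7)(r + 8))).
Simplifying, S(r+1) = 5(r + 1)/(7(r + 8)) = 5(r+1)/(7((r+1) + 7)),
which is the closed form with N = r+1.
By the principle of mathematical induction, the result holds for all N ≥ 1.

S(N) = 5N/(7(N + 7))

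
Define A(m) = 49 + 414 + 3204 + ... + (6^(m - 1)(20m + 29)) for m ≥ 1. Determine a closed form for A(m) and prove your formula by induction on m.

We claim A(m) = 6^m(4m + 5) - 5 for all m ≥ 1.
Base step (m = 1): A(1) = 49, and the closed form gives 49. They agree.
Suppose the result is true for m = i, so A(i) = 6^i(4i + 5) - 5.
Then A(i+1) = A(i) + (6^i(20i + 49)) = (6^i(4i + 5) - 5) + (6^i(20i + 49)).
Simplifying, A(i+1) = 24·6^i·i + 54·6^i - 5 = 6^(i+1)(4(i+1) + 5) - 5,
which is the closed form with m = i+1.
Hence, by induction on m, the claim holds for every m ≥ 1.

A(m) = 6^m(4m + 5) - 5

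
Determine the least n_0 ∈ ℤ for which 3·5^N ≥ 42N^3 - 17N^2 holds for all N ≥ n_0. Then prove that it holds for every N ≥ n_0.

n_0 = 5

At N = 4: 1875 < 2416, so the inequality fails and n_0 ≥ 5. We prove 3·5^N ≥ 42N^3 - 17N^2 for all N ≥ 5.
Base case (N = 5): 3·5^N = 9375 and 42N^3 - 17N^2 = 4825, so 9375 ≥ 4825.
Inductive step: suppose the statement holds for some i ≥ 5, so 3·5^i ≥ 42i^3 - 17i^2.
Then 3·5^(i + 1) = 5·(3·5^i) ≥ 5·(42i^3 - 17i^2).
Also, for i ≥ 5 we have 5·(42i^3 - 17i^2) ≥ 42(i+1)^3 - 17(i+1)^2, since 5·(42i^3 - 17i^2) − (42(i+1)^3 - 17(i+1)^2) = 168i^3 - 194i^2 - 92i - 25, which is nonnegative for all i ≥ 5.
Combining, 3·5^(i + 1) ≥ 42(i+1)^3 - 17(i+1)^2.
By the principle of mathematical induction, the result holds for all N ≥ 5.
Hence the smallest such n_0 is 5.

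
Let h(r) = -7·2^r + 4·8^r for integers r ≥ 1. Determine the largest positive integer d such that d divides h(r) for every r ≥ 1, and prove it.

Computing the first values: h(1) = 18 and h(2) = 228; gcd(18, 228) = 6, so d ≤ 6.
We prove 6 | -7·2^r + 4·8^r for all r ≥ 1 by induction on r.
Base case (r = 1): h(1) = 18 = 6·(3), so 6 | h(1).
Inductive step: suppose the statement holds for some k ≥ 1, i.e. 6 | h(k). Then
h(k+1) − 8·h(k) = (-7·2^(k+1) + 4·8^(k+1)) − 8·(-7·2^k + 4·8^k) = (-7)·2^k·(2 − 8) = (42)·2^k. Since 6 | h(k) by the inductive hypothesis, 6 | 8·h(k); and 6 | 42 since 42 = 6·7. Therefore 6 | h(k+1).
By the principle of mathematical induction, the result holds for all r ≥ 1.
Therefore the largest such d is 6.

d = 6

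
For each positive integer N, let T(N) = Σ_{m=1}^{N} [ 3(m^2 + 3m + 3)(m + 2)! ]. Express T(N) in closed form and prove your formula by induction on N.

We claim T(N) = (3N + 3)(N + 3)! - 18 for all N ≥ 1.
When N = 1: T(1) = 126, and the closed form gives 126. They agree.
Inductive step: suppose the statement holds for some m ≥ 1, so T(m) = (3m + 3)(m + 3)! - 18.
Then T(m+1) = T(m) + (3(m^2 + 5m + 7)(m + 3)!) = ((3m + 3)(m + 3)! - 18) + (3(m^2 + 5m + 7)(m + 3)!).
Simplifying, T(m+1) = (3(m+1) + 3)((m+1) + 3)! - 18,
which is the closed form with N = m+1.
By induction, the statement is established for all N ≥ 1.

T(N) = (3N + 3)(N + 3)! - 18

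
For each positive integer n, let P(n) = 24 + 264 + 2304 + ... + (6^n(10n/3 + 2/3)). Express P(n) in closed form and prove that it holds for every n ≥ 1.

We claim P(n) = 4·6^n·n for all n ≥ 1.
Base step (n = 1): P(1) = 24, and the closed form gives 24. They agree.
Inductive step: suppose the statement holds for some i ≥ 1, so P(i) = 4·6^i·i.
Then P(i+1) = P(i) + (6^i(20i + 24)) = (4·6^i·i) + (6^i(20i + 24)).
Simplifying, P(i+1) = 24·6^i(i + 1) = 4·6^(i+1)·(i+1),
which is the closed form with n = i+1.
By the principle of mathematical induction, the result holds for all n ≥ 1.

P(n) = 4·6^n·n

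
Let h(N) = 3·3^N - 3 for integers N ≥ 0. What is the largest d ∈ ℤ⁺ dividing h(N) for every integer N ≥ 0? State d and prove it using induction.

Computing the first values: h(0) = 0 and h(1) = 6; gcd(0, 6) = 6, so d ≤ 6.
We prove 6 | 3·3^N - 3 for all N ≥ 0 by induction on N.
For the base case N = 0: h(0) = 0 = 6·(0), so 6 | h(0).
Inductive step: assume the claim holds for N = i, i.e. 6 | h(i). Then
h(i+1) = 3·3^(i+1) - 3 = 3·(3·3^i - 3) + 6 = 3·h(i) + 6. The first term is divisible by 6 by the inductive hypothesis, and 6 is divisible by 6. Hence 6 | h(i+1).
Hence, by induction on N, the claim holds for every N ≥ 0.
Therefore the largest such d is 6.

d = 6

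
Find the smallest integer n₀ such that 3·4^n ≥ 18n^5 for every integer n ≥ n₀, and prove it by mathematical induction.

n₀ = 10

At n = 9: 786432 < 1062882, so the inequality fails and n₀ ≥ 10. We prove 3·4^n ≥ 18n^5 for all n ≥ 10.
Base case (n = 10): 3·4^n = 3145728 and 18n^5 = 1800000, so 3145728 ≥ 1800000.
Suppose the result is true for n = p, so 3·4^p ≥ 18p^5.
Then 3·4^(p + 1) = 4·(3·4^p) ≥ 4·(18p^5).
Also, for p ≥ 10 we have 4·(18p^5) ≥ 18(p+1)^5, since 4 ≥ (1 + 1/p)^5 for all p ≥ 10.
Combining, 3·4^(p + 1) ≥ 18(p+1)^5.
Hence, by induction on n, the claim holds for every n ≥ 10.
Hence the smallest such n₀ is 10.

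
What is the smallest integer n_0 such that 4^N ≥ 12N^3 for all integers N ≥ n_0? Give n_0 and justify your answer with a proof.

n_0 = 6

At N = 5: 1024 < 1500, so the inequality fails and n_0 ≥ 6. We prove 4^N ≥ 12N^3 for all N ≥ 6.
When N = 6: 4^N = 4096 and 12N^3 = 2592, so 4096 ≥ 2592.
Suppose the result is true for N = k, so 4^k ≥ 12k^3.
Then 4^(k + 1) = 4·(4^k) ≥ 4·(12k^3).
Also, for k ≥ 6 we have 4·(12k^3) ≥ 12(k+1)^3, since 4 ≥ (1 + 1/k)^3 for all k ≥ 6.
Combining, 4^(k + 1) ≥ 12(k+1)^3.
By induction, the statement is established for all N ≥ 6.
Hence the smallest such n_0 is 6.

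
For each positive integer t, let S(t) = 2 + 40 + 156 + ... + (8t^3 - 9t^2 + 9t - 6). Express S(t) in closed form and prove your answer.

S(t) = t(2t^3 + t^2 + 2t - 3)

We claim S(t) = t(2t^3 + t^2 + 2t - 3) for all t ≥ 1.
For the base case t = 1: S(1) = 2, and the closed form gives 2. They agree.
Inductive step: suppose the statement holds for some i ≥ 1, so S(i) = i(2i^3 + i^2 + 2i - 3).
Then S(i+1) = S(i) + (8i^3 + 15i^2 + 15i + 2) = (i(2i^3 + i^2 + 2i - 3)) + (8i^3 + 15i^2 + 15i + 2).
Simplifying, S(i+1) = (i + 1)(2i^3 + 7i^2 + 10i + 2) = (i+1)(2(i+1)^3 + (i+1)^2 + 2(i+1) - 3),
which is the closed form with t = i+1.
Hence, by induction on t, the claim holds for every t ≥ 1.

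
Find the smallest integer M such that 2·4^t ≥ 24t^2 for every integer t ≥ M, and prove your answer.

M = 4

At t = 3: 128 < 216, so the inequality fails and M ≥ 4. We prove 2·4^t ≥ 24t^2 for all t ≥ 4.
When t = 4: 2·4^t = 512 and 24t^2 = 384, so 512 ≥ 384.
For the inductive step, assume it holds for an arbitrary m ≥ 4, so 2·4^m ≥ 24m^2.
Then 2·4^(m + 1) = 4·(2·4^m) ≥ 4·(24m^2).
Also, for m ≥ 4 we have 4·(24m^2) ≥ 24(m+1)^2, since 4 ≥ (1 + 1/m)^2 for all m ≥ 4.
Combining, 2·4^(m + 1) ≥ 24(m+1)^2.
This completes the induction.
Hence the smallest such M is 4.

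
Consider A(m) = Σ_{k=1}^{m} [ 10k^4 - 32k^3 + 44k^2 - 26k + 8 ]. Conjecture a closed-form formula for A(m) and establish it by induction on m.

A(m) = m(2m^4 - 3m^3 + 2m^2 + m + 2)

We claim A(m) = m(2m^4 - 3m^3 + 2m^2 + m + 2) for all m ≥ 1.
For the base case m = 1: A(1) = 4, and the closed form gives 4. They agree.
For the inductive step, assume it holds for an arbitrary k ≥ 1, so A(k) = k(2k^4 - 3k^3 + 2k^2 + k + 2).
Then A(k+1) = A(k) + (10k^4 + 8k^3 + 8k^2 + 6k + 4) = (k(2k^4 - 3k^3 + 2k^2 + k + 2)) + (10k^4 + 8k^3 + 8k^2 + 6k + 4).
Simplifying, A(k+1) = (k + 1)(2k^4 + 5k^3 + 5k^2 + 4k + 4) = (k+1)(2(k+1)^4 - 3(k+1)^3 + 2(k+1)^2 + (k+1) + 2),
which is the closed form with m = k+1.
By induction, the statement is established for all m ≥ 1.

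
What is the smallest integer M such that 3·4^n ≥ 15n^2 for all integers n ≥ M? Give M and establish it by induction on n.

M = 3

At n = 2: 48 < 60, so the inequality fails and M ≥ 3. We prove 3·4^n ≥ 15n^2 for all n ≥ 3.
For the base case n = 3: 3·4^n = 192 and 15n^2 = 135, so 192 ≥ 135.
Inductive step: suppose the statement holds for some k ≥ 3, so 3·4^k ≥ 15k^2.
Then 3·4^(k + 1) = 4·(3·4^k) ≥ 4·(15k^2).
Also, for k ≥ 3 we have 4·(15k^2) ≥ 15(k+1)^2, since 4 ≥ (1 + 1/k)^2 for all k ≥ 3.
Combining, 3·4^(k + 1) ≥ 15(k+1)^2.
This completes the induction.
Hence the smallest such M is 3.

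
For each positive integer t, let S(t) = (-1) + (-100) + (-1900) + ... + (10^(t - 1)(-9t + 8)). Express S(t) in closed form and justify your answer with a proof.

S(t) = 10^t(-t + 1) - 1

We claim S(t) = 10^t(-t + 1) - 1 for all t ≥ 1.
Base step (t = 1): S(1) = -1, and the closed form gives -1. They agree.
Inductive step: assume the claim holds for t = j, so S(j) = 10^j(-j + 1) - 1.
Then S(j+1) = S(j) + (10^j(-9j - 1)) = (10^j(-j + 1) - 1) + (10^j(-9j - 1)).
Simplifying, S(j+1) = -10·10^j·j - 1 = 10^(j+1)(-(j+1) + 1) - 1,
which is the closed form with t = j+1.
By induction, the statement is established for all t ≥ 1.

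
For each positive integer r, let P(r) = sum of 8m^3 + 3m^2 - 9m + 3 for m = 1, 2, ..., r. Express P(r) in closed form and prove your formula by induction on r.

We claim P(r) = r(2r - 1)(r^2 + 3r + 1) for all r ≥ 1.
Base case (r = 1): P(1) = 5, and the closed form gives 5. They agree.
For the inductive step, assume it holds for an arbitrary m ≥ 1, so P(m) = m(2m^3 + 5m^2 - m - 1).
Then P(m+1) = P(m) + (8m^3 + 27m^2 + 21m + 5) = (m(2m^3 + 5m^2 - m - 1)) + (8m^3 + 27m^2 + 21m + 5).
Simplifying, P(m+1) = (m + 1)(2m + 1)(m^2 + 5m + 5) = (m+1)(2(m+1) - 1)((m+1)^2 + 3(m+1) + 1),
which is the closed form with r = m+1.
By induction, the statement is established for all r ≥ 1.

P(r) = r(2r - 1)(r^2 + 3r + 1)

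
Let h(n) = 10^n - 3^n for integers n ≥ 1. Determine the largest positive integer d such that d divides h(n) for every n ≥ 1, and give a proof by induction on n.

d = 7

Computing the first values: h(1) = 7 and h(2) = 91; gcd(7, 91) = 7, so d ≤ 7.
We prove 7 | 10^n - 3^n for all n ≥ 1 by induction on n.
Base step (n = 1): h(1) = 7 = 7·(1), so 7 | h(1).
Inductive step: suppose the statement holds for some j ≥ 1, i.e. 7 | h(j). Then
10^{j+1} − 3^{j+1} = 10·10^j − 3·3^j = 10·(10^j − 3^j) + (7)·3^j. The first term is divisible by 7 by the inductive hypothesis, and the second term (7)·3^j is divisible by 7 since 7 | 7. Hence 7 | h(j+1).
This completes the induction.
Therefore the largest such d is 7.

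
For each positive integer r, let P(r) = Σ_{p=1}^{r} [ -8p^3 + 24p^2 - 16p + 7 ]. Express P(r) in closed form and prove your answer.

P(r) = -r(2r^3 - 4r^2 - 2r - 3)

We claim P(r) = -r(2r^3 - 4r^2 - 2r - 3) for all r ≥ 1.
For the base case r = 1: P(1) = 7, and the closed form gives 7. They agree.
Suppose the result is true for r = p, so P(p) = p(-2p^3 + 4p^2 + 2p + 3).
Then P(p+1) = P(p) + (-8p^3 + 8p + 7) = (p(-2p^3 + 4p^2 + 2p + 3)) + (-8p^3 + 8p + 7).
Simplifying, P(p+1) = -(p + 1)(2p^3 + 2p^2 - 4p - 7) = -(p+1)(2(p+1)^3 - 4(p+1)^2 - 2(p+1) - 3),
which is the closed form with r = p+1.
By the principle of mathematical induction, the result holds for all r ≥ 1.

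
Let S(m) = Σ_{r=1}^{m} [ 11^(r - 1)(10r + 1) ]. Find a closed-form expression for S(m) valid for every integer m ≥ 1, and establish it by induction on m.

We claim S(m) = 11^m·m for all m ≥ 1.
For the base case m = 1: S(1) = 11, and the closed form gives 11. They agree.
Inductive step: suppose the statement holds for some r ≥ 1, so S(r) = 11^r·r.
Then S(r+1) = S(r) + (11^r(10r + 11)) = (11^r·r) + (11^r(10r + 11)).
Simplifying, S(r+1) = 11^(r + 1)(r + 1) = 11^(r+1)·(r+1),
which is the closed form with m = r+1.
Hence, by induction on m, the claim holds for every m ≥ 1.

S(m) = 11^m·m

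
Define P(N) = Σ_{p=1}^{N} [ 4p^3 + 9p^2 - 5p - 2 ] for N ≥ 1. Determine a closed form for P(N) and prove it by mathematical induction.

P(N) = N(N^3 + 5N^2 + 3N - 3)

We claim P(N) = N(N^3 + 5N^2 + 3N - 3) for all N ≥ 1.
Base step (N = 1): P(1) = 6, and the closed form gives 6. They agree.
For the inductive step, assume it holds for an arbitrary p ≥ 1, so P(p) = p(p^3 + 5p^2 + 3p - 3).
Then P(p+1) = P(p) + (4p^3 + 21p^2 + 25p + 6) = (p(p^3 + 5p^2 + 3p - 3)) + (4p^3 + 21p^2 + 25p + 6).
Simplifying, P(p+1) = (p + 1)(p^3 + 8p^2 + 16p + 6) = (p+1)((p+1)^3 + 5(p+1)^2 + 3(p+1) - 3),
which is the closed form with N = p+1.
This completes the induction.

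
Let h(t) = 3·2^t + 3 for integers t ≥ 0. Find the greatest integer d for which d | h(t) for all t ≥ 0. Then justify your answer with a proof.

Computing the first values: h(0) = 6 and h(1) = 9; gcd(6, 9) = 3, so d ≤ 3.
We prove 3 | 3·2^t + 3 for all t ≥ 0 by induction on t.
When t = 0: h(0) = 6 = 3·(2), so 3 | h(0).
Inductive step: assume the claim holds for t = j, i.e. 3 | h(j). Then
h(j+1) = 3·2^(j+1) + 3 = 2·(3·2^j + 3) - 3 = 2·h(j) - 3. The first term is divisible by 3 by the inductive hypothesis, and -3 is divisible by 3. Hence 3 | h(j+1).
Hence, by induction on t, the claim holds for every t ≥ 0.
Therefore the largest such d is 3.

d = 3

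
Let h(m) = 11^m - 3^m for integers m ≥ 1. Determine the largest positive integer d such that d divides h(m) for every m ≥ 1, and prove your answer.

d = 8

Computing the first values: h(1) = 8 and h(2) = 112; gcd(8, 112) = 8, so d ≤ 8.
We prove 8 | 11^m - 3^m for all m ≥ 1 by induction on m.
Base step (m = 1): h(1) = 8 = 8·(1), so 8 | h(1).
For the inductive step, assume it holds for an arbitrary p ≥ 1, i.e. 8 | h(p). Then
11^{p+1} − 3^{p+1} = 11·11^p − 3·3^p = 11·(11^p − 3^p) + (8)·3^p. The first term is divisible by 8 by the inductive hypothesis, and the second term (8)·3^p is divisible by 8 since 8 | 8. Hence 8 | h(p+1).
Hence, by induction on m, the claim holds for every m ≥ 1.
Therefore the largest such d is 8.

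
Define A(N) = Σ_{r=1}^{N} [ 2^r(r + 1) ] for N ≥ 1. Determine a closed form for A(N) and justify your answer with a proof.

We claim A(N) = 2^(N + 1)N for all N ≥ 1.
For the base case N = 1: A(1) = 4, and the closed form gives 4. They agree.
Inductive step: assume the claim holds for N = r, so A(r) = 2^(r + 1)r.
Then A(r+1) = A(r) + (2^(r + 1)(r + 2)) = (2^(r + 1)r) + (2^(r + 1)(r + 2)).
Simplifying, A(r+1) = 2^(r + 2)(r + 1) = 2^((r+1) + 1)(r+1),
which is the closed form with N = r+1.
By induction, the statement is established for all N ≥ 1.

A(N) = 2^(N + 1)N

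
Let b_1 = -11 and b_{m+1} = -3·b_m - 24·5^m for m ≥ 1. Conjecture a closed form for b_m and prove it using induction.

b_m = 4(-3)^(m - 1) - 3·5^m

Computing the first terms: b_1 = -11, b_2 = -87, b_3 = -339. This suggests b_m = 4(-3)^(m - 1) - 3·5^m.
For the base case m = 1: the formula gives -11 = -11 = b_1.
Suppose the result is true for m = j, so b_j = 4(-3)^(j - 1) - 3·5^j.
Then b_{j+1} = -3·b_j - 24·5^j = -3·(4(-3)^(j - 1) - 3·5^j) - 24·5^j = 4(-3)^j - 3·5^(j + 1) = 4(-3)^((j+1) - 1) - 3·5^(j+1),
which is the claimed formula at m = j+1.
Hence, by induction on m, the claim holds for every m ≥ 1.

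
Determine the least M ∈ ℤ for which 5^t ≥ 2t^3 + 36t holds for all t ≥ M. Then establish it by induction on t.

M = 4

At t = 3: 125 < 162, so the inequality fails and M ≥ 4. We prove 5^t ≥ 2t^3 + 36t for all t ≥ 4.
For the base case t = 4: 5^t = 625 and 2t^3 + 36t = 272, so 625 ≥ 272.
Suppose the result is true for t = m, so 5^m ≥ 2m^3 + 36m.
Then 5^(m + 1) = 5·(5^m) ≥ 5·(2m^3 + 36m).
Also, for m ≥ 4 we have 5·(2m^3 + 36m) ≥ 2(m+1)^3 + 36(m+1), since 5·(2m^3 + 36m) − (2(m+1)^3 + 36(m+1)) = 8m^3 - 6m^2 + 138m - 38, which is nonnegative for all m ≥ 4.
Combining, 5^(m + 1) ≥ 2(m+1)^3 + 36(m+1).
This completes the induction.
Hence the smallest such M is 4.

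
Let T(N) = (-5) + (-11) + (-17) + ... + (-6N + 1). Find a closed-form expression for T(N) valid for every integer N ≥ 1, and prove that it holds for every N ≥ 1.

T(N) = -N(3N + 2)

We claim T(N) = -N(3N + 2) for all N ≥ 1.
Base case (N = 1): T(1) = -5, and the closed form gives -5. They agree.
Inductive step: suppose the statement holds for some k ≥ 1, so T(k) = k(-3k - 2).
Then T(k+1) = T(k) + (-6k - 5) = (k(-3k - 2)) + (-6k - 5).
Simplifying, T(k+1) = -(k + 1)(3k + 5) = -(k+1)(3(k+1) + 2),
which is the closed form with N = k+1.
Hence, by induction on N, the claim holds for every N ≥ 1.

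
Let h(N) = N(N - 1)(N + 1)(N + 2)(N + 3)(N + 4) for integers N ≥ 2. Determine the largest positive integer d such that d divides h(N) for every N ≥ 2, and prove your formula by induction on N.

d = 720

Computing the first values: h(2) = 720 and h(3) = 5040; gcd(720, 5040) = 720, so d ≤ 720.
We prove 720 | N(N - 1)(N + 1)(N + 2)(N + 3)(N + 4) for all N ≥ 2 by induction on N.
Base step (N = 2): h(2) = 720 = 720·(1), so 720 | h(2).
Inductive step: suppose the statement holds for some p ≥ 2, i.e. 720 | h(p). Then
h(p+1) − h(p) = p·(p+1)·(p+2)·(p+3)·(p+4)·(p+5) − (p-1)·p·(p+1)·(p+2)·(p+3)·(p+4) = p·(p+1)·(p+2)·(p+3)·(p+4)·[(p+5) − (p-1)] = 6·p·(p+1)·(p+2)·(p+3)·(p+4). The product of 5 consecutive integers is divisible by (5)! = 120, so h(p+1) − h(p) is divisible by 6·120 = 720. By the inductive hypothesis 720 | h(p), hence 720 | h(p+1).
This completes the induction.
Therefore the largest such d is 720.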